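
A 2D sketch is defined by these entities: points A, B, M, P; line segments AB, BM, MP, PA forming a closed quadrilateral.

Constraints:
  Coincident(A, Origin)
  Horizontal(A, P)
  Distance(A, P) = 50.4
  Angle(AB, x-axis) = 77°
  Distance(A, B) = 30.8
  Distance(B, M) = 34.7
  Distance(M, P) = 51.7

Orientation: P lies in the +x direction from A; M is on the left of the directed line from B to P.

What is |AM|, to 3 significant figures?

61.0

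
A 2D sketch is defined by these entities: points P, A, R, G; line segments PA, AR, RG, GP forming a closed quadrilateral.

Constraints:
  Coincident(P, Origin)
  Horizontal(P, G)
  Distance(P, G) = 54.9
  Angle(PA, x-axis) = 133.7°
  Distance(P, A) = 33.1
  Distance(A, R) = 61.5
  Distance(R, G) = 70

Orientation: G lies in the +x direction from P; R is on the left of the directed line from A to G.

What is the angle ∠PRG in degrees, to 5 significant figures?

46.958°

Checks: |AR| = 61.50 ✓; |RG| = 70.00 ✓.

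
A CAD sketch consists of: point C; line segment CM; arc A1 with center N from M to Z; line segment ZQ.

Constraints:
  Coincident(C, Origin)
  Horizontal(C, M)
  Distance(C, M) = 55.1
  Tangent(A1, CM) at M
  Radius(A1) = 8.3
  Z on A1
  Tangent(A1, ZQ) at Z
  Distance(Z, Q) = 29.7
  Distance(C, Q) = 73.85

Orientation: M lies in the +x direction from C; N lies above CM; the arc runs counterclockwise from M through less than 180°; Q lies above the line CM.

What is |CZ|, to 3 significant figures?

63.9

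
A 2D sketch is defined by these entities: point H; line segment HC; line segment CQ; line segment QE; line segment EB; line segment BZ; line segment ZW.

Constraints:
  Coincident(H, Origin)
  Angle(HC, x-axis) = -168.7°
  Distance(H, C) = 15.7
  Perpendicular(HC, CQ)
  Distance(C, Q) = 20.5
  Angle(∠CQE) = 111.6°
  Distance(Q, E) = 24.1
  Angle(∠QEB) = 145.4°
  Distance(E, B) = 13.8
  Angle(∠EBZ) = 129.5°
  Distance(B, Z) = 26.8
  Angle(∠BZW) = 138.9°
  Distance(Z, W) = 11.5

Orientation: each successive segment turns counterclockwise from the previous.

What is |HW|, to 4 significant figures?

30.52

H is at the origin; HC runs at -168.7° with length 15.7, so C = (-15.40, -3.076). The perpendicularity gives CQ at right angles to HC, so CQ runs at -78.70°; with |CQ| = 20.5, Q = (-11.38, -23.18). ∠CQE = 111.6° gives QE at -10.30° from the x-axis; with |QE| = 24.1, E = (12.33, -27.49). ∠QEB = 145.4° gives EB at 24.30° from the x-axis; with |EB| = 13.8, B = (24.91, -21.81). ∠EBZ = 129.5° gives BZ at 74.80° from the x-axis; with |BZ| = 26.8, Z = (31.94, 4.053). ∠BZW = 138.9° gives ZW at 115.9° from the x-axis; with |ZW| = 11.5, W = (26.91, 14.40). Then |HW| = |W − H| = 30.52.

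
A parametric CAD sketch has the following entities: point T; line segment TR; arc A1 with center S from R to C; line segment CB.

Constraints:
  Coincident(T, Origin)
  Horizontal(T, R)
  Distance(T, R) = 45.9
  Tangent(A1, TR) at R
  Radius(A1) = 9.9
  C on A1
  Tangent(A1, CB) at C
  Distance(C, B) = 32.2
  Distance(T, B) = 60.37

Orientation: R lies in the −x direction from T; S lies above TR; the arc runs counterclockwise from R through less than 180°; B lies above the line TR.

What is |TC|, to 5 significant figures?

38.008

T is at the origin; T and R share the same y with |TR| = 45.9 and R on the −x side, so R = (-45.900, 0.0000). Since A1 is tangent to TR there, SR ⟂ TR, so S = R + (0, 9.9) = (-45.900, 9.9000). Since SC ⟂ CB (tangency), |SB| = √(9.9² + 32.2²) = 33.688 regardless of where C sits on A1. So B lies on both circle(T, 60.37) and circle(S, 33.688); the above-TR intersection is B = (-42.004, 43.361). C is the foot of the tangent from B: C = (-36.164, 11.695).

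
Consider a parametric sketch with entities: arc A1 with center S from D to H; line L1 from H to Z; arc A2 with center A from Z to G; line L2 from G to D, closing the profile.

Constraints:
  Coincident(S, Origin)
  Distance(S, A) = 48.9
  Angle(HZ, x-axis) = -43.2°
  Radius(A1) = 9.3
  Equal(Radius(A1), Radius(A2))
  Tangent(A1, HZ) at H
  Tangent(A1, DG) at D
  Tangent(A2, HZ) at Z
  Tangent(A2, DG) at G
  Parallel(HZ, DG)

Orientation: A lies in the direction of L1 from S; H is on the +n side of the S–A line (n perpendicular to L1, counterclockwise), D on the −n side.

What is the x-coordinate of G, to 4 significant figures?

29.28

The slot axis is L1's direction at -43.2°, so u = (cos -43.2°, sin -43.2°) = (0.7290, -0.6845) and n = (−sin -43.2°, cos -43.2°) = (0.6845, 0.7290). S is at the origin and A lies 48.9 along u from S, so A = 48.9·u = (35.65, -33.47). Tangency of A1 to both parallel lines with radius 9.3 puts H and D at S ± 9.3·n: H = (6.366, 6.779), D = (-6.366, -6.779). Equal radii place Z and G the same way about A: Z = A + 9.3·n = (42.01, -26.69), G = A − 9.3·n = (29.28, -40.25). So G.x = 29.28.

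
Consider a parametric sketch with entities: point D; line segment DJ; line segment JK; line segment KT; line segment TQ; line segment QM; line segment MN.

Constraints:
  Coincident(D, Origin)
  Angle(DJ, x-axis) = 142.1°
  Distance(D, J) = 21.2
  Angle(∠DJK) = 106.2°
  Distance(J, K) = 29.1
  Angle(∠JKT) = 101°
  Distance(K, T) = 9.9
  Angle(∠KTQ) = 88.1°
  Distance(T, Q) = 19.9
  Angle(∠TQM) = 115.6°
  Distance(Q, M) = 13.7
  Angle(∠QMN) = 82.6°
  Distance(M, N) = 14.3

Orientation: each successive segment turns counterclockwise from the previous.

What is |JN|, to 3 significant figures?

17.0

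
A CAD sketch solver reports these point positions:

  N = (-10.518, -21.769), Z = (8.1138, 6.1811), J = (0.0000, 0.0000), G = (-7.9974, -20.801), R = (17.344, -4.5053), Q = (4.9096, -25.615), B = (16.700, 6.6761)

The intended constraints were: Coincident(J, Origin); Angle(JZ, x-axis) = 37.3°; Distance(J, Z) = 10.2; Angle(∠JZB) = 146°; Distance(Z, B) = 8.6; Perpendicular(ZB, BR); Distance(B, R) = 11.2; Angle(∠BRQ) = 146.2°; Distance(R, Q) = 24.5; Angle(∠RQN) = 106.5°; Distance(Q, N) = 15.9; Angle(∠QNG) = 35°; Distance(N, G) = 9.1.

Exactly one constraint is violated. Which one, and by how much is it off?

Distance(N, G) = 9.1 — off by 6.40.

J = (0.00, 0.00) ✓; JZ at 37.30° ✓; |JZ| = 10.20 ✓; ∠JZB = 146.0° ✓; |ZB| = 8.600 ✓; ∠(ZB, BR) = 90.00° ✓; |BR| = 11.20 ✓; ∠BRQ = 146.2° ✓; |RQ| = 24.50 ✓; ∠RQN = 106.5° ✓; |QN| = 15.90 ✓; ∠QNG = 35.01° ✓; |NG| = 2.700 ✗.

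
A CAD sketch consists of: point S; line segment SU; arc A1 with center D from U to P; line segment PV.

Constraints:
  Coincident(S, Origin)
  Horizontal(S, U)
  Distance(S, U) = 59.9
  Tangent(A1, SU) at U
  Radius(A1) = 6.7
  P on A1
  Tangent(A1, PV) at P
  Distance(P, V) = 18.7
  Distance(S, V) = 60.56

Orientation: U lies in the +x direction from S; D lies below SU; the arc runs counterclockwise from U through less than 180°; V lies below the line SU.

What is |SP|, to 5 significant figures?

53.714

S is at the origin; SU is horizontal with |SU| = 59.9 and U on the +x side, so U = (59.900, 0.0000). Tangency of A1 to SU means the radius DU is perpendicular to SU, so D = U + (0, -6.7) = (59.900, -6.7000). Since DP ⟂ PV (tangency), |DV| = √(6.7² + 18.7²) = 19.864 regardless of where P sits on A1. So V lies on both circle(S, 60.56) and circle(D, 19.864); the below-SU intersection is V = (54.749, -25.885). P is the foot of the tangent from V: P = (53.222, -7.2471).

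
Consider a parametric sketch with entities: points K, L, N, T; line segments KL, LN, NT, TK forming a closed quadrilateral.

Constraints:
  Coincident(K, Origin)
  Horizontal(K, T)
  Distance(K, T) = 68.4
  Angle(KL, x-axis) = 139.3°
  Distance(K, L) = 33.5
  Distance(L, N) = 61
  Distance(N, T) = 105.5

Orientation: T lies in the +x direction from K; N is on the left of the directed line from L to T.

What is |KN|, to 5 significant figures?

78.338

K is at the origin; K and T share the same y with |KT| = 68.4 and T in +x, so T = (68.4, 0). KL runs at 139.3° with |KL| = 33.5, so L = (-25.398, 21.845). N is determined by |LN| = 61.0 and |NT| = 105.5 together: it lies at the intersection of circle(L, 61.0) and circle(T, 105.5). With |LT| = 96.308, the foot of the radical line on LT is 9.6874 from L and the perpendicular offset is √(61.0² − 9.6874²) = 60.226. Taking the left-of-LT solution: N = (-2.3017, 78.304).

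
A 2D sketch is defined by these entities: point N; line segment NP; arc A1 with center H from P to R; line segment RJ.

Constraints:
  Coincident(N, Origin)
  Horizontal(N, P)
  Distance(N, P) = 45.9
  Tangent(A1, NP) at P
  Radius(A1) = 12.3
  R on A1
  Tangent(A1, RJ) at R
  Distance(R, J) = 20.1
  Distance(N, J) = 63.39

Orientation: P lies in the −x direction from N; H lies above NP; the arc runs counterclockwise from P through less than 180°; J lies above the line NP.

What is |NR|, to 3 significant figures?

43.6

N is at the origin; N and P share the same y with |NP| = 45.9 and P on the −x side, so P = (-45.9, 0.00). Tangency of A1 to NP means the radius HP is perpendicular to NP, so H = P + (0, 12.3) = (-45.9, 12.3). Since HR ⟂ RJ (tangency), |HJ| = √(12.3² + 20.1²) = 23.6 regardless of where R sits on A1. So J lies on both circle(N, 63.39) and circle(H, 23.6); the above-NP intersection is J = (-53.0, 34.8). R is the foot of the tangent from J: R = (-37.8, 21.6).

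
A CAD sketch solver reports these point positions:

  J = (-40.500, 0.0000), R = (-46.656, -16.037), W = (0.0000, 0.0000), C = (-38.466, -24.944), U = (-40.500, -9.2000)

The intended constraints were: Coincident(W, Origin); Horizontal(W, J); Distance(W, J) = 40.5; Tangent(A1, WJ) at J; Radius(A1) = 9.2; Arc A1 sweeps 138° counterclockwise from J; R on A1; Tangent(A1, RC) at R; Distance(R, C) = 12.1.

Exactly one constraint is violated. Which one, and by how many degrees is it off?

Tangent(A1, RC) at R — off by 5.40°.

W = (0.00, 0.00) ✓; W.y = 0.00, J.y = 0.00 ✓; |WJ| = 40.50 ✓; ∠(UJ, JW) = 90.00° ✓; |UJ| = 9.200 ✓; bearing(U→R) − bearing(U→J) = 138.0° ✓; |UR| = 9.200 ✓; ∠(UR, RC) = 95.40° ✗; |RC| = 12.10 ✓.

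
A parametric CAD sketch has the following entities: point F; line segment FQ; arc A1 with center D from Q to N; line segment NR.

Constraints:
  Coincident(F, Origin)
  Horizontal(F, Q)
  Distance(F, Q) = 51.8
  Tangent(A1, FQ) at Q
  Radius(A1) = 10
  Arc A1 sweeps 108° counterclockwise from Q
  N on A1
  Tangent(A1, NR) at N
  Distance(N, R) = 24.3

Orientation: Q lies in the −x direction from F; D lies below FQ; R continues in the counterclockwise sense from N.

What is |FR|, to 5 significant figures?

64.847

F is at the origin; F and Q share the same y with |FQ| = 51.8 and Q on the −x side, so Q = (-51.800, 0.0000). Tangency of A1 to FQ means the radius DQ is perpendicular to FQ, so D = Q + (0, -10) = (-51.800, -10.000). On A1, Q sits at bearing 90° from D; a 108° counterclockwise sweep puts N at bearing 198°, so N = D + 10.0·(cos 198°, sin 198°) = (-61.311, -13.090). Tangency of A1 to NR means the radius DN is perpendicular to NR, so NR runs along (−sin 198°, cos 198°); with |NR| = 24.3, R = (-53.801, -36.201). Then |FR| = |R − F| = 64.847.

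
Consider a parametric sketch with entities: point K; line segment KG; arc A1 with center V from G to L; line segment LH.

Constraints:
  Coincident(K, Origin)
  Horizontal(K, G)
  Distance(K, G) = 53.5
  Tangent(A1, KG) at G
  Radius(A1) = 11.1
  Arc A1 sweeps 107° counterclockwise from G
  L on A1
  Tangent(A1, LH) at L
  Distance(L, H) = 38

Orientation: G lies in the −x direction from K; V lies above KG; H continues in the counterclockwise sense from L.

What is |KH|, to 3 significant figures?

74.1

On A1, G sits at bearing -90° from V; a 107° counterclockwise sweep puts L at bearing 17°, so L = V + 11.1·(cos 17°, sin 17°) = (-42.9, 14.3). Tangency of A1 to LH means the radius VL is perpendicular to LH, so LH runs along (−sin 17°, cos 17°); with |LH| = 38.0, H = (-54.0, 50.7). Then |KH| = |H − K| = 74.1.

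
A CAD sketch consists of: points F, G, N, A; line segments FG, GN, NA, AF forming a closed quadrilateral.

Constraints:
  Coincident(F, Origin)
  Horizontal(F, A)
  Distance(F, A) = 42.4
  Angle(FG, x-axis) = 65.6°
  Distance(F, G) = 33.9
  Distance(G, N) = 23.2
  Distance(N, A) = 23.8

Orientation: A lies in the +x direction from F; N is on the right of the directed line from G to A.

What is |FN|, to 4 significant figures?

21.89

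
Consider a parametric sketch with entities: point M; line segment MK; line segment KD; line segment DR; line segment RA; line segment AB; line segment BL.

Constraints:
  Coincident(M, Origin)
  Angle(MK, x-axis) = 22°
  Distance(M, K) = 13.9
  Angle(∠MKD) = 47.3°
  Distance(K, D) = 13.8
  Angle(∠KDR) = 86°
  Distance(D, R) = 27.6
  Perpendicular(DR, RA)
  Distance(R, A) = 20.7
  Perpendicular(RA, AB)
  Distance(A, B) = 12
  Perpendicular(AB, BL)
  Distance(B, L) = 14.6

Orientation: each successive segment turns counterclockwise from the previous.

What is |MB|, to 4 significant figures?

17.80

DR is perpendicular to RA, so RA runs at -21.30°; with |RA| = 20.7, A = (9.672, -22.13). RA ⟂ AB, so AB runs at 68.70°; with |AB| = 12.0, B = (14.03, -10.95). Then |MB| = |B − M| = 17.80.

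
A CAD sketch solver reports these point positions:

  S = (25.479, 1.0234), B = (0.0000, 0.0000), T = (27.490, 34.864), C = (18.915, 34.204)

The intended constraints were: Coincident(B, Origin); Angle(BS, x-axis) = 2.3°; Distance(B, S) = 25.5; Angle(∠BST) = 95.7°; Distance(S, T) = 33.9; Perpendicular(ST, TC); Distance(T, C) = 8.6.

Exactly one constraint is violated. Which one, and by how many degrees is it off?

Perpendicular(ST, TC) — off by 7.80°.

B = (0.00, 0.00) ✓; BS at 2.300° ✓; |BS| = 25.50 ✓; ∠BST = 95.70° ✓; |ST| = 33.90 ✓; ∠(ST, TC) = 97.80° ✗; |TC| = 8.600 ✓.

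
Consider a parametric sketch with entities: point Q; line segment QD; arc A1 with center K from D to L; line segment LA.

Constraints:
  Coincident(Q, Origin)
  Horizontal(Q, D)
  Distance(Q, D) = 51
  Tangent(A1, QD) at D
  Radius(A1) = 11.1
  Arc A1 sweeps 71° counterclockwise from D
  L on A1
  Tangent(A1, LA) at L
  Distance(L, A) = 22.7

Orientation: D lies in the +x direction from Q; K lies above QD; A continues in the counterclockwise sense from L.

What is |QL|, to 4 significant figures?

61.95

Tangency of A1 to QD means the radius KD is perpendicular to QD, so K = D + (0, 11.1) = (51.00, 11.10). On A1, D sits at bearing -90° from K; a 71° counterclockwise sweep puts L at bearing -19°, so L = K + 11.1·(cos -19°, sin -19°) = (61.50, 7.486). Then |QL| = |L − Q| = 61.95.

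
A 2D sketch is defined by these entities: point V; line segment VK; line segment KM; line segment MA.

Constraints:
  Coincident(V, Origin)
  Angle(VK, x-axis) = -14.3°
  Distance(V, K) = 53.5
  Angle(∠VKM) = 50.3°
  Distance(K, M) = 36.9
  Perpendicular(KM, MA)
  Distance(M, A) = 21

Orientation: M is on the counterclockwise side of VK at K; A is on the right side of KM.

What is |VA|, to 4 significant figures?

62.22

V is at the origin; VK runs at -14.3° with length 53.5, so K = 53.5·(cos -14.3°, sin -14.3°) = (51.84, -13.21). ∠VKM = 50.3°, so KM runs at -14.3° + (180° − 50.3°) = 115.4° from the x-axis; with |KM| = 36.9, M = K + 36.9·(cos 115.4°, sin 115.4°) = (36.01, 20.12). KM ⟂ MA; with |MA| = 21.0 on the right of KM, A = M + 21.0·(0.9033, 0.4289) = (54.98, 29.13). Then |VA| = |A − V| = 62.22.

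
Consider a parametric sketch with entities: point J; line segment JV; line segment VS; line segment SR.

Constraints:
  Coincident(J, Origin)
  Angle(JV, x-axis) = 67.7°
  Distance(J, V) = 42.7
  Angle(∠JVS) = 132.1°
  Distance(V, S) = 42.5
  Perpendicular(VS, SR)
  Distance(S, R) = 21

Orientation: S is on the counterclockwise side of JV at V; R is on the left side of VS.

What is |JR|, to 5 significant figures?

71.925

J is at the origin; JV runs at 67.7° with length 42.7, so V = 42.7·(cos 67.7°, sin 67.7°) = (16.203, 39.506). ∠JVS = 132.1°, so VS runs at 67.7° + (180° − 132.1°) = 115.60° from the x-axis; with |VS| = 42.5, S = V + 42.5·(cos 115.60°, sin 115.60°) = (-2.1609, 77.834). VS ⟂ SR; with |SR| = 21.0 on the left of VS, R = S + 21.0·(-0.90183, -0.43209) = (-21.099, 68.761). Then |JR| = |R − J| = 71.925.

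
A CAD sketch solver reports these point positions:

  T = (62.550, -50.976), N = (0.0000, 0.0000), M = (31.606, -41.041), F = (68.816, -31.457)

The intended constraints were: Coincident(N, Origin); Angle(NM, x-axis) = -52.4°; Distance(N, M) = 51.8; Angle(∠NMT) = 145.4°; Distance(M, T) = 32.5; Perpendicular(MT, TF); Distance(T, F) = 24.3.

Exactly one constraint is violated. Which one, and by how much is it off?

Distance(T, F) = 24.3 — off by 3.80.

N = (0.00, 0.00) ✓; NM at -52.40° ✓; |NM| = 51.80 ✓; ∠NMT = 145.4° ✓; |MT| = 32.50 ✓; ∠(MT, TF) = 90.00° ✓; |TF| = 20.50 ✗.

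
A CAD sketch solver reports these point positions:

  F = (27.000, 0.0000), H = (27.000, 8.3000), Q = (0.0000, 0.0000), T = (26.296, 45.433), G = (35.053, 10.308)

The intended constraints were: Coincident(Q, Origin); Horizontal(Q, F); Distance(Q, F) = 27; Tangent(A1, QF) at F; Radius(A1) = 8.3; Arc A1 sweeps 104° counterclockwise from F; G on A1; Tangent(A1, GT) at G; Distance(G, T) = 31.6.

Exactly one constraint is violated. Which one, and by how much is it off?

Distance(G, T) = 31.6 — off by 4.60.

Q = (0.00, 0.00) ✓; Q.y = 0.00, F.y = 0.00 ✓; |QF| = 27.00 ✓; ∠(HF, FQ) = 90.00° ✓; |HF| = 8.300 ✓; bearing(H→G) − bearing(H→F) = 104.0° ✓; |HG| = 8.300 ✓; ∠(HG, GT) = 90.00° ✓; |GT| = 36.20 ✗.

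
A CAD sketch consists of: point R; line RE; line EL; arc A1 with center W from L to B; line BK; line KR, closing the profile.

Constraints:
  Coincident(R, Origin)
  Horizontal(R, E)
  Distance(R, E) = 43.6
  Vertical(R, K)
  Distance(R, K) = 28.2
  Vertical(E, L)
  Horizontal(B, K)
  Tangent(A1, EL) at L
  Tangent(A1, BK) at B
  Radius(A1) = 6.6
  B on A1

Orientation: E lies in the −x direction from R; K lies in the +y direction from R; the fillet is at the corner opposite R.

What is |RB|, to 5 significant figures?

46.521

R is at the origin; RE is horizontal with |RE| = 43.6 and E on the −x side, so E = (-43.600, 0.0000). R and K share the same x with |RK| = 28.2 and K on the +y side, so K = (0.0000, 28.200). The virtual corner opposite R is at (-43.600, 28.200). A1 meets EL tangentially, so WL is at right angles to EL and A1 meets BK tangentially, so WB is at right angles to BK, with radius 6.6, so the center W sits 6.6 in from both sides at W = (-37.000, 21.600). That places the tangent points at L = (-43.600, 21.600) on EL and B = (-37.000, 28.200) on BK. Then |RB| = |B − R| = 46.521.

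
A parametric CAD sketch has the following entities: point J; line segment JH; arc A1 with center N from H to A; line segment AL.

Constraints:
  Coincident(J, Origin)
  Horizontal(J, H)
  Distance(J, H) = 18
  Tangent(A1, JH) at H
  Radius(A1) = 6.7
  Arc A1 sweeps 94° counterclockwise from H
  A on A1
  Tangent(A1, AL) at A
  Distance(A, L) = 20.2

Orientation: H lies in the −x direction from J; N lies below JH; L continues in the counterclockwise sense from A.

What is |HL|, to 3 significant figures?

27.8

J is at the origin; J and H share the same y with |JH| = 18.0 and H on the −x side, so H = (-18.0, 0.00). A1 meets JH tangentially, so NH is at right angles to JH, so N = H + (0, -6.7) = (-18.0, -6.70). On A1, H sits at bearing 90° from N; a 94° counterclockwise sweep puts A at bearing 184°, so A = N + 6.7·(cos 184°, sin 184°) = (-24.7, -7.17). A1 meets AL tangentially, so NA is at right angles to AL, so AL runs along (−sin 184°, cos 184°); with |AL| = 20.2, L = (-23.3, -27.3). Then |HL| = |L − H| = 27.8.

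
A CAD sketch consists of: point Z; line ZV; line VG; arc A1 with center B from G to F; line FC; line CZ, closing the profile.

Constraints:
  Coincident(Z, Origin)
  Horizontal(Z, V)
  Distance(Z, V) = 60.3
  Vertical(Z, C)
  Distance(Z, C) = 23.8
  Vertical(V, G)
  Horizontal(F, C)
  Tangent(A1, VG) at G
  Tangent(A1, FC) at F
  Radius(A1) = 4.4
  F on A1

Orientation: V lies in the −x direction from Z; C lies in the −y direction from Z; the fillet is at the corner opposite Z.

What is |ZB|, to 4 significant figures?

59.17

Z is at the origin; Z and V share the same y with |ZV| = 60.3 and V on the −x side, so V = (-60.30, 0.000). Z and C share the same x with |ZC| = 23.8 and C on the −y side, so C = (0.000, -23.80). The virtual corner opposite Z is at (-60.30, -23.80). A1 meets VG tangentially, so BG is at right angles to VG and A1 meets FC tangentially, so BF is at right angles to FC, with radius 4.4, so the center B sits 4.4 in from both sides at B = (-55.90, -19.40). Then |ZB| = |B − Z| = 59.17.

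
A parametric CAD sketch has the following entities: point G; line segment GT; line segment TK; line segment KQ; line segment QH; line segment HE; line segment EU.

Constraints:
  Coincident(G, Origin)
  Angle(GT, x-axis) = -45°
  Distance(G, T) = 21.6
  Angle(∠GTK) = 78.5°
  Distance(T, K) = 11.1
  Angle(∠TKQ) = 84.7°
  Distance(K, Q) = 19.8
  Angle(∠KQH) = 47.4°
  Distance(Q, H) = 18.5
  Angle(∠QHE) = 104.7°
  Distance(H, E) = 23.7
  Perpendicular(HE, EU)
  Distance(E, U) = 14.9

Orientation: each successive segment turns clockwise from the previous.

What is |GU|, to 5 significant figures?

32.329

G is at the origin; GT runs at -45.0° with length 21.6, so T = (15.274, -15.274). ∠GTK = 78.5° gives TK at -146.50° from the x-axis; with |TK| = 11.1, K = (6.0174, -21.400). ∠TKQ = 84.7° gives KQ at 118.20° from the x-axis; with |KQ| = 19.8, Q = (-3.3391, -3.9502). ∠KQH = 47.4° gives QH at -14.400° from the x-axis; with |QH| = 18.5, H = (14.580, -8.5510). ∠QHE = 104.7° gives HE at -89.700° from the x-axis; with |HE| = 23.7, E = (14.704, -32.251). HE is perpendicular to EU, so EU runs at -179.70°; with |EU| = 14.9, U = (-0.19605, -32.329). Then |GU| = |U − G| = 32.329.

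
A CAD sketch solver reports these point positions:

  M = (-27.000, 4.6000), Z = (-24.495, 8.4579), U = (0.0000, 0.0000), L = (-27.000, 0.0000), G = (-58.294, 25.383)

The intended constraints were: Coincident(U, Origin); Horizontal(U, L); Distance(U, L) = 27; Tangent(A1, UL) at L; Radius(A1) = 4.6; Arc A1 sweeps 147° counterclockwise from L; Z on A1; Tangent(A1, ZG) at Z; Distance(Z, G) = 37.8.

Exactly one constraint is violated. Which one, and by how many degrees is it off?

Tangent(A1, ZG) at Z — off by 6.40°.

U = (0.00, 0.00) ✓; U.y = 0.00, L.y = 0.00 ✓; |UL| = 27.00 ✓; ∠(ML, LU) = 90.00° ✓; |ML| = 4.600 ✓; bearing(M→Z) − bearing(M→L) = 147.0° ✓; |MZ| = 4.600 ✓; ∠(MZ, ZG) = 83.60° ✗; |ZG| = 37.80 ✓.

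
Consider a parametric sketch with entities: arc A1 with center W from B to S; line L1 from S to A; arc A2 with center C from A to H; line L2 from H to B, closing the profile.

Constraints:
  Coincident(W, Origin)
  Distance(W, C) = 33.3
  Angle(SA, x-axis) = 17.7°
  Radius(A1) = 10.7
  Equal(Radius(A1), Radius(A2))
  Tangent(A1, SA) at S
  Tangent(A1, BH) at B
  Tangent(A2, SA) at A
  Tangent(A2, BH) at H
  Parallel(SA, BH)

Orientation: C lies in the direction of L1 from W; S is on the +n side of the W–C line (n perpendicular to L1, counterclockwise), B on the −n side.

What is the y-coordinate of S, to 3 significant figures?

10.2

The slot axis is L1's direction at 17.7°, so u = (cos 17.7°, sin 17.7°) = (0.953, 0.304) and n = (−sin 17.7°, cos 17.7°) = (-0.304, 0.953). W is at the origin and C lies 33.3 along u from W, so C = 33.3·u = (31.7, 10.1). Tangency of A1 to both parallel lines with radius 10.7 puts S and B at W ± 10.7·n: S = (-3.25, 10.2), B = (3.25, -10.2). So S.y = 10.2.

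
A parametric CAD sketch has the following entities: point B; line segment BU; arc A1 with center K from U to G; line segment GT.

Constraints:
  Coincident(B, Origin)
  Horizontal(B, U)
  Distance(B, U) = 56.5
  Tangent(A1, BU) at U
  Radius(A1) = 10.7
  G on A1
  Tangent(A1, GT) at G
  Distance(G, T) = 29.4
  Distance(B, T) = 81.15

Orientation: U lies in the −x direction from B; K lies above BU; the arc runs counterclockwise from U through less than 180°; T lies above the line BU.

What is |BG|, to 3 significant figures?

52.9

Checks: ∠(KU, UB) = 90.00° ✓; |KG| = 10.70 ✓; ∠(KG, GT) = 90.00° ✓; |GT| = 29.40 ✓; |BT| = 81.15 ✓.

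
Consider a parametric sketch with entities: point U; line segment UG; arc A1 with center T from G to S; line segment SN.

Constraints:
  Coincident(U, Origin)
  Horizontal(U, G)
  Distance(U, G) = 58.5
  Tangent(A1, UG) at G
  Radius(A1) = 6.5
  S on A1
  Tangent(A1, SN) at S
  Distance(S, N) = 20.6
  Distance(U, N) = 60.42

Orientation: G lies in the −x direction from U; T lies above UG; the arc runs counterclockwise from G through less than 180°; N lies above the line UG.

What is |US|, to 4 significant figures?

52.50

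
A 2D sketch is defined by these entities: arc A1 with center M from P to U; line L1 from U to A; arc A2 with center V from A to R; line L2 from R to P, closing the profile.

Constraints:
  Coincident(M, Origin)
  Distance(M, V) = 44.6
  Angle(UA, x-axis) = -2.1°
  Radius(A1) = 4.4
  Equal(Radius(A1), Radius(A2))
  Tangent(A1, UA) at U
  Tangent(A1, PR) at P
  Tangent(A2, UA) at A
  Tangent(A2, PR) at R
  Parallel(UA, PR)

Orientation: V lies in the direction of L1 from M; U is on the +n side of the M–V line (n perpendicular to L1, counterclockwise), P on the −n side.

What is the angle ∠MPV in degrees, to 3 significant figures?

84.4°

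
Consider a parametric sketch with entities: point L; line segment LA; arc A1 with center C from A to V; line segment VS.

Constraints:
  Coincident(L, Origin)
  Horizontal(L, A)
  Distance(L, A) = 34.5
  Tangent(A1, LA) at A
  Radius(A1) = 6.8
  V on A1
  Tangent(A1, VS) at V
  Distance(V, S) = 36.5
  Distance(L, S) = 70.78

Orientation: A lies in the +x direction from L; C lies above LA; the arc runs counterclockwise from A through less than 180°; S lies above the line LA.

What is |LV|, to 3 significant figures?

39.4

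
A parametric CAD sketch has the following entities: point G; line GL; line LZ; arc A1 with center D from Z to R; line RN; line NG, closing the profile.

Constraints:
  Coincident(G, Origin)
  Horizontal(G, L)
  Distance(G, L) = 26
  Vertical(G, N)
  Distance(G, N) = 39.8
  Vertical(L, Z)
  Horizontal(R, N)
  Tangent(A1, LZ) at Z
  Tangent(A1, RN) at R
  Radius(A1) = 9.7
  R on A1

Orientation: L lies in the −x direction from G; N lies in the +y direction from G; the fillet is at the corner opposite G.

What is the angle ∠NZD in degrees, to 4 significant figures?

20.46°

G is at the origin; G and L share the same y with |GL| = 26.0 and L on the −x side, so L = (-26.00, 0.000). G and N share the same x with |GN| = 39.8 and N on the +y side, so N = (0.000, 39.80). The virtual corner opposite G is at (-26.00, 39.80). Tangency of A1 to LZ means the radius DZ is perpendicular to LZ and since A1 is tangent to RN there, DR ⟂ RN, with radius 9.7, so the center D sits 9.7 in from both sides at D = (-16.30, 30.10). That places the tangent points at Z = (-26.00, 30.10) on LZ and R = (-16.30, 39.80) on RN. Then cos ∠NZD = ZN·ZD / (|ZN||ZD|), giving 20.46°.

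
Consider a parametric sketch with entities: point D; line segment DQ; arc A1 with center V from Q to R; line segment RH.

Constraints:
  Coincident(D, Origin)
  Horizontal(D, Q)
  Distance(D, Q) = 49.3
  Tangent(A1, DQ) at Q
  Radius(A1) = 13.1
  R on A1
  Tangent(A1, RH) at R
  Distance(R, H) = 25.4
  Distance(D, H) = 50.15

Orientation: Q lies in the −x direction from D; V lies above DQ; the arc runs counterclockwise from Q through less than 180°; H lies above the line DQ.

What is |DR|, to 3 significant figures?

38.1

D is at the origin; D and Q share the same y with |DQ| = 49.3 and Q on the −x side, so Q = (-49.3, 0.00). A1 meets DQ tangentially, so VQ is at right angles to DQ, so V = Q + (0, 13.1) = (-49.3, 13.1). Since VR ⟂ RH (tangency), |VH| = √(13.1² + 25.4²) = 28.6 regardless of where R sits on A1. So H lies on both circle(D, 50.15) and circle(V, 28.6); the above-DQ intersection is H = (-33.8, 37.1). R is the foot of the tangent from H: R = (-36.3, 11.8).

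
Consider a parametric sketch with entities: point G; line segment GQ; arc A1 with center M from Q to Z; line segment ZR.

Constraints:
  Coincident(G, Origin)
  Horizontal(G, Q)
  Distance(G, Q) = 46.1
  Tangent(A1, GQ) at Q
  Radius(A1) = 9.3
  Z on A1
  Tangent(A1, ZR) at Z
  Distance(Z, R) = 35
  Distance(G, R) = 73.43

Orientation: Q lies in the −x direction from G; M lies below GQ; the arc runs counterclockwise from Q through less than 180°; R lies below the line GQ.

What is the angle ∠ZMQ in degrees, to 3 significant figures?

83.0°

Checks: |MQ| = 9.300 ✓; |MZ| = 9.300 ✓; ∠(MZ, ZR) = 90.00° ✓; |ZR| = 35.00 ✓; |GR| = 73.43 ✓.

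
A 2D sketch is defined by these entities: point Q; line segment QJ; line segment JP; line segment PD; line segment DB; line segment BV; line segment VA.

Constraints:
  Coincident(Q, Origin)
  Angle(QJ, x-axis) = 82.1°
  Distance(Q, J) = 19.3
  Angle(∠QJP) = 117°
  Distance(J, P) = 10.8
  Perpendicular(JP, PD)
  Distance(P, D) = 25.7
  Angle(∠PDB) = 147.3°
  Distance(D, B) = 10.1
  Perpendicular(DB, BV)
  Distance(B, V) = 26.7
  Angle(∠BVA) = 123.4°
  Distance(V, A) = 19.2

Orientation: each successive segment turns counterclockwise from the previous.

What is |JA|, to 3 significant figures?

17.4

Q is at the origin; QJ runs at 82.1° with length 19.3, so J = (2.65, 19.1). ∠QJP = 117.0° gives JP at 145° from the x-axis; with |JP| = 10.8, P = (-6.20, 25.3). JP is perpendicular to PD, so PD runs at -125°; with |PD| = 25.7, D = (-20.9, 4.22). ∠PDB = 147.3° gives DB at -92.2° from the x-axis; with |DB| = 10.1, B = (-21.3, -5.87). DB is perpendicular to BV, so BV runs at -2.20°; with |BV| = 26.7, V = (5.38, -6.90). ∠BVA = 123.4° gives VA at 54.4° from the x-axis; with |VA| = 19.2, A = (16.6, 8.71). Then |JA| = |A − J| = 17.4.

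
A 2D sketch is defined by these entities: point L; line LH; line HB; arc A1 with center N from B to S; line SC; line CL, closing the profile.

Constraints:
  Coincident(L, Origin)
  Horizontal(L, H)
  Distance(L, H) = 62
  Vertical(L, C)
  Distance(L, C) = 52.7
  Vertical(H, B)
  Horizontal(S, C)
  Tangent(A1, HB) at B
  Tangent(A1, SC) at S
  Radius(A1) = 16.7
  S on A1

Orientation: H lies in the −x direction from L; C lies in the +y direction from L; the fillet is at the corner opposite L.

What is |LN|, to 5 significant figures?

57.863

L is at the origin; L and H share the same y with |LH| = 62.0 and H on the −x side, so H = (-62.000, 0.0000). L and C share the same x with |LC| = 52.7 and C on the +y side, so C = (0.0000, 52.700). The virtual corner opposite L is at (-62.000, 52.700). The tangent condition forces NB to be normal to HB and tangency of A1 to SC means the radius NS is perpendicular to SC, with radius 16.7, so the center N sits 16.7 in from both sides at N = (-45.300, 36.000). Then |LN| = |N − L| = 57.863.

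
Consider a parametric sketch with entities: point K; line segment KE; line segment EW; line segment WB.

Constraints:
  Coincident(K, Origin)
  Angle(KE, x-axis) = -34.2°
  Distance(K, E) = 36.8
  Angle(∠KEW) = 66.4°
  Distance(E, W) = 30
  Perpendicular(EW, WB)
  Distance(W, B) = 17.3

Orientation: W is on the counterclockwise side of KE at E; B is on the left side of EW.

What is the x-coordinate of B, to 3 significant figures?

19.0

∠KEW = 66.4°, so EW runs at -34.2° + (180° − 66.4°) = 79.4° from the x-axis; with |EW| = 30.0, W = E + 30.0·(cos 79.4°, sin 79.4°) = (36.0, 8.80). EW ⟂ WB; with |WB| = 17.3 on the left of EW, B = W + 17.3·(-0.983, 0.184) = (19.0, 12.0). So B.x = 19.0.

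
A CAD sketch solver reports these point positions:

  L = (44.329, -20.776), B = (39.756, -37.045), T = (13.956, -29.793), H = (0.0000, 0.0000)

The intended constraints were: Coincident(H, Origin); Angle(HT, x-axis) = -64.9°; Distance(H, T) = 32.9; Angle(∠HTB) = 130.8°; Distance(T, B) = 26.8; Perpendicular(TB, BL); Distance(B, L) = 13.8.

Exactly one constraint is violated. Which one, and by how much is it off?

Distance(B, L) = 13.8 — off by 3.10.

H = (0.00, 0.00) ✓; HT at -64.90° ✓; |HT| = 32.90 ✓; ∠HTB = 130.8° ✓; |TB| = 26.80 ✓; ∠(TB, BL) = 90.00° ✓; |BL| = 16.90 ✗.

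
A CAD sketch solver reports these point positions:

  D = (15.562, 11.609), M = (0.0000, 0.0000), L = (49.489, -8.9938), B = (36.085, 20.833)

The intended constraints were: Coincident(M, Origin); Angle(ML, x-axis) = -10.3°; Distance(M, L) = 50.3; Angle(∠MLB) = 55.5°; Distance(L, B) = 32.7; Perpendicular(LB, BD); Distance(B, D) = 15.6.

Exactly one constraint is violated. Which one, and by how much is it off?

Distance(B, D) = 15.6 — off by 6.90.

M = (0.00, 0.00) ✓; ML at -10.30° ✓; |ML| = 50.30 ✓; ∠MLB = 55.50° ✓; |LB| = 32.70 ✓; ∠(LB, BD) = 90.00° ✓; |BD| = 22.50 ✗.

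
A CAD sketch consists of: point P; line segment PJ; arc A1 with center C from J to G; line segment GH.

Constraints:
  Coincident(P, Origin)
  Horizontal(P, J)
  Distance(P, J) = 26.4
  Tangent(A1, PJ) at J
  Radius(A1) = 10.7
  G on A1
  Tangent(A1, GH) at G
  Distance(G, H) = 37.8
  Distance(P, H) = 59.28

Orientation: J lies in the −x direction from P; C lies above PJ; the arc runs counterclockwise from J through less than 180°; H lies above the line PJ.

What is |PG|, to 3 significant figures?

22.6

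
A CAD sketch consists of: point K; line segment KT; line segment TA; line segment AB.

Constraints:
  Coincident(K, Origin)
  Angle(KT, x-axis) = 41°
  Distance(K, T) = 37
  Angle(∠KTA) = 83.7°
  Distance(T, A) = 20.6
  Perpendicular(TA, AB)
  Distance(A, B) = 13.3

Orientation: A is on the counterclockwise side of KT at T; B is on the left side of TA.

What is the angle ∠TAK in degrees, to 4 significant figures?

65.78°

K is at the origin; KT runs at 41.0° with length 37.0, so T = 37.0·(cos 41.0°, sin 41.0°) = (27.92, 24.27). ∠KTA = 83.7°, so TA runs at 41.0° + (180° − 83.7°) = 137.3° from the x-axis; with |TA| = 20.6, A = T + 20.6·(cos 137.3°, sin 137.3°) = (12.79, 38.24). Then cos ∠TAK = AT·AK / (|AT||AK|), giving 65.78°.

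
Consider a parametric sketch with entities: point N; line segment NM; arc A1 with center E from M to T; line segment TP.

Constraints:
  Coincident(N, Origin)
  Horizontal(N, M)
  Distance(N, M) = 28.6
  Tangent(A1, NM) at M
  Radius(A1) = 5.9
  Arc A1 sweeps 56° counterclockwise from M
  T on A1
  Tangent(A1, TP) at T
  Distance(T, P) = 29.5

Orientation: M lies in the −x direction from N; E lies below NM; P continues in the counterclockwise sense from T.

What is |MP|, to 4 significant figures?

34.49

N is at the origin; N and M share the same y with |NM| = 28.6 and M on the −x side, so M = (-28.60, 0.000). Since A1 is tangent to NM there, EM ⟂ NM, so E = M + (0, -5.9) = (-28.60, -5.900). On A1, M sits at bearing 90° from E; a 56° counterclockwise sweep puts T at bearing 146°, so T = E + 5.9·(cos 146°, sin 146°) = (-33.49, -2.601). A1 meets TP tangentially, so ET is at right angles to TP, so TP runs along (−sin 146°, cos 146°); with |TP| = 29.5, P = (-49.99, -27.06). Then |MP| = |P − M| = 34.49.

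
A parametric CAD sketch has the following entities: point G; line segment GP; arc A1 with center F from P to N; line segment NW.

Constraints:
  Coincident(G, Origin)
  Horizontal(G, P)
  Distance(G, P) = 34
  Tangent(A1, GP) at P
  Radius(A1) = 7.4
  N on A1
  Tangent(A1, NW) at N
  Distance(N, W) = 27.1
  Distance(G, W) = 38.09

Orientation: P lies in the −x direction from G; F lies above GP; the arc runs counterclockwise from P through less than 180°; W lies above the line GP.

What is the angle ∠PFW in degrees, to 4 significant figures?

151.4°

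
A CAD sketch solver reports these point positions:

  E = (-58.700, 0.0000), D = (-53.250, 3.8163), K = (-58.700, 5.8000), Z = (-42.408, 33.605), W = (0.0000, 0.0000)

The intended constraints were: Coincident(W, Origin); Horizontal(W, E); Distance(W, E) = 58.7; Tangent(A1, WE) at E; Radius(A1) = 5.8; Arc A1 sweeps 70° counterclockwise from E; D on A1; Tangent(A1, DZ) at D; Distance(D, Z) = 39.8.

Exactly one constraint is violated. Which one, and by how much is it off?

Distance(D, Z) = 39.8 — off by 8.10.

W = (0.00, 0.00) ✓; W.y = 0.00, E.y = 0.00 ✓; |WE| = 58.70 ✓; ∠(KE, EW) = 90.00° ✓; |KE| = 5.800 ✓; bearing(K→D) − bearing(K→E) = 70.00° ✓; |KD| = 5.800 ✓; ∠(KD, DZ) = 90.00° ✓; |DZ| = 31.70 ✗.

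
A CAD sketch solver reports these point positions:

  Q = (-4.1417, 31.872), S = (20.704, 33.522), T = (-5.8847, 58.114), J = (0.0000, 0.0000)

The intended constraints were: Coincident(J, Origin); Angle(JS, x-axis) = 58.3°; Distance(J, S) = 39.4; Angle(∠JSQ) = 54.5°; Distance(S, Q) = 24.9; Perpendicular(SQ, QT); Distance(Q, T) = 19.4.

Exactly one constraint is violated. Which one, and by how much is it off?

Distance(Q, T) = 19.4 — off by 6.90.

J = (0.00, 0.00) ✓; JS at 58.30° ✓; |JS| = 39.40 ✓; ∠JSQ = 54.50° ✓; |SQ| = 24.90 ✓; ∠(SQ, QT) = 90.00° ✓; |QT| = 26.30 ✗.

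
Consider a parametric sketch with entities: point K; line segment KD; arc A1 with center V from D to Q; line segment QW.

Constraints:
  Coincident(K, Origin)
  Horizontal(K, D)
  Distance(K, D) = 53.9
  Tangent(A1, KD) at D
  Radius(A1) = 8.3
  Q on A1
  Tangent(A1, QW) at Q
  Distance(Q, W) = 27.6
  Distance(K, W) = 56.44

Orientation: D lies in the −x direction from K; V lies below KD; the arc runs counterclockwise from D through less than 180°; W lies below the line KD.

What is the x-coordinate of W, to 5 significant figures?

-43.988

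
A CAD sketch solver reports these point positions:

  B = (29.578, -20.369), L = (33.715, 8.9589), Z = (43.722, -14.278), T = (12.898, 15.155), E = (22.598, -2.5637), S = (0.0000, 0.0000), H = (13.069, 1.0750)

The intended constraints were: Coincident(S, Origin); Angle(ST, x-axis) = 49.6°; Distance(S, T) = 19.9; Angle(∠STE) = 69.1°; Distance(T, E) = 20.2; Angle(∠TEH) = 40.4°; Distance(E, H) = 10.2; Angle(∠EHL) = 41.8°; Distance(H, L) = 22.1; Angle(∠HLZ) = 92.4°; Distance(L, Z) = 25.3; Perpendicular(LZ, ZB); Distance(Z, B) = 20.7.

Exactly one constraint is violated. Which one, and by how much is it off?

Distance(Z, B) = 20.7 — off by 5.30.

S = (0.00, 0.00) ✓; ST at 49.60° ✓; |ST| = 19.90 ✓; ∠STE = 69.10° ✓; |TE| = 20.20 ✓; ∠TEH = 40.40° ✓; |EH| = 10.20 ✓; ∠EHL = 41.80° ✓; |HL| = 22.10 ✓; ∠HLZ = 92.40° ✓; |LZ| = 25.30 ✓; ∠(LZ, ZB) = 90.00° ✓; |ZB| = 15.40 ✗.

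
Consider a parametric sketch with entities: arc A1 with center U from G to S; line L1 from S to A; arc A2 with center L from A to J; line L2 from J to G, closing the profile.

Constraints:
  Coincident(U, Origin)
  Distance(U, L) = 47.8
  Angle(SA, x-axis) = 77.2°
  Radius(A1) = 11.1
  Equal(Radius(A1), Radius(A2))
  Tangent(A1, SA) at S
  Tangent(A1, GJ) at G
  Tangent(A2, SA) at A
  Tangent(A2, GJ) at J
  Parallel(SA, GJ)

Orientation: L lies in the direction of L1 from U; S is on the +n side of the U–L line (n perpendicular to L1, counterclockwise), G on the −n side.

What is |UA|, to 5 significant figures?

49.072

The slot axis is L1's direction at 77.2°, so u = (cos 77.2°, sin 77.2°) = (0.22155, 0.97515) and n = (−sin 77.2°, cos 77.2°) = (-0.97515, 0.22155). U is at the origin and L lies 47.8 along u from U, so L = 47.8·u = (10.590, 46.612). Tangency of A1 to both parallel lines with radius 11.1 puts S and G at U ± 11.1·n: S = (-10.824, 2.4592), G = (10.824, -2.4592). Equal radii place A and J the same way about L: A = L + 11.1·n = (-0.23414, 49.071), J = L − 11.1·n = (21.414, 44.153). Then |UA| = |A − U| = 49.072.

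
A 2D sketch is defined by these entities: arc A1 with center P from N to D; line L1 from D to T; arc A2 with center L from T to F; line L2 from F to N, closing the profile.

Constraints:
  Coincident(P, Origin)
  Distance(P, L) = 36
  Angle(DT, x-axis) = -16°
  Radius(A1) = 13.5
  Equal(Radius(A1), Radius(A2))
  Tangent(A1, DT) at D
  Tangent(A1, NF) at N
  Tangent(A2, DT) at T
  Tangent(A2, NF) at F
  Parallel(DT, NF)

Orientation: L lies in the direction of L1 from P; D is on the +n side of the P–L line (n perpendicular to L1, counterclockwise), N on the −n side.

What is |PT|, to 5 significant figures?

38.448

Tangency of A1 to both parallel lines with radius 13.5 puts D and N at P ± 13.5·n: D = (3.7211, 12.977), N = (-3.7211, -12.977). Equal radii place T and F the same way about L: T = L + 13.5·n = (38.327, 3.0541), F = L − 13.5·n = (30.884, -22.900). Then |PT| = |T − P| = 38.448.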